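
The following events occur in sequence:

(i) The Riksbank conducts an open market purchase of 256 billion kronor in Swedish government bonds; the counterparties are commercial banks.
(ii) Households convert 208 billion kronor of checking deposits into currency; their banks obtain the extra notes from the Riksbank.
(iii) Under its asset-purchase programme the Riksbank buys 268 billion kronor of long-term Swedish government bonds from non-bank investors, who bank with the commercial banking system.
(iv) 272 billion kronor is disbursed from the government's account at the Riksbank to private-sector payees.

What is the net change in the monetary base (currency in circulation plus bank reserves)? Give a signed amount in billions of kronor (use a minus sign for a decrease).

OMO purchase (from banks) 256 billion kronor: Riksbank balance sheet expands → +256B.
Currency withdrawal 208 billion kronor: just a shift between currency and reserves — both are base money → 0.
Asset purchase (from non-banks) 268 billion kronor: Riksbank balance sheet expands → +268B.
Government spending 272 billion kronor: a non-base liability converts back to reserves → +272B.
Net: 256 + 0 + 268 + 272 = +796 billion.

+796 billion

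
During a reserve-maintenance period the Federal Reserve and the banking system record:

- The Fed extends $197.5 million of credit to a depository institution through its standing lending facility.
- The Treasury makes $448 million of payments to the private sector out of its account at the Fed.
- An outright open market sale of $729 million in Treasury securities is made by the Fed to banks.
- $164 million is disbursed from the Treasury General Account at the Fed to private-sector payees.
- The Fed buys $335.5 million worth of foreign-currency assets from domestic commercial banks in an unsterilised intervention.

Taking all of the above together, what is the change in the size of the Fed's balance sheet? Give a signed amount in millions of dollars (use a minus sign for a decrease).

-$196 million

Fed balance sheet:
  Assets:      Securities −$729M, Loans to banks +$197.5M, Foreign assets +$335.5M
  Liabilities: Bank reserves +$416M, Government deposits −$612M
Change in total Fed assets = -$196 million.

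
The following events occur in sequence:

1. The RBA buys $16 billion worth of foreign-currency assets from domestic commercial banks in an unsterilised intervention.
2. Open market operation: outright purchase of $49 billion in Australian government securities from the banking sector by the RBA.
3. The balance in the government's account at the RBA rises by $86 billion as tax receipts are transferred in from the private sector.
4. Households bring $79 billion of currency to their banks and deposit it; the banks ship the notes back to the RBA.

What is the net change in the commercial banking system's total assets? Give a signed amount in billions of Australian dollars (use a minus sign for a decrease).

-$7 billion

FX purchase $16 billion: just an asset swap on bank balance sheets → 0.
OMO purchase (from banks) $49 billion: just an asset swap on bank balance sheets → 0.
Government account inflow $86 billion: bank balance sheets shrink → −$86B.
Currency deposit $79 billion: bank balance sheets expand → +$79B.
Net: 0 + 0 − 86 + 79 = -$7 billion.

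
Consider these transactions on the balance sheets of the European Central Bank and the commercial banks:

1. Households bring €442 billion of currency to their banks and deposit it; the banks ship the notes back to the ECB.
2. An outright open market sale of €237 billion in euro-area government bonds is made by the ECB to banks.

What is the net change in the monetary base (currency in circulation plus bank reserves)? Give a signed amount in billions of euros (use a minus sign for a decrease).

-€237 billion

ECB balance sheet:
  Assets:      Securities −€237B
  Liabilities: Bank reserves +€205B, Currency in circulation −€442B
Monetary base = currency + reserves: −€442B + (+€205B) = -€237 billion.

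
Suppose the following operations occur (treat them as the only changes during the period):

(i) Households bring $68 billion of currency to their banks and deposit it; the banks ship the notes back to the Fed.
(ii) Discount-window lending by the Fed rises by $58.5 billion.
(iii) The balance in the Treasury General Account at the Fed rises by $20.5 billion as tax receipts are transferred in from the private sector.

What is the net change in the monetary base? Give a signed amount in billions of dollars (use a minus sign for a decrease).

Currency deposit $68 billion: just a shift between currency and reserves — both are base money → 0.
Discount-window loan $58.5 billion: Fed balance sheet expands → +$58.5B.
Government account inflow $20.5 billion: reserves shift to a non-base liability → −$20.5B.
Net: 0 + 58.5 − 20.5 = +$38 billion.

+$38 billion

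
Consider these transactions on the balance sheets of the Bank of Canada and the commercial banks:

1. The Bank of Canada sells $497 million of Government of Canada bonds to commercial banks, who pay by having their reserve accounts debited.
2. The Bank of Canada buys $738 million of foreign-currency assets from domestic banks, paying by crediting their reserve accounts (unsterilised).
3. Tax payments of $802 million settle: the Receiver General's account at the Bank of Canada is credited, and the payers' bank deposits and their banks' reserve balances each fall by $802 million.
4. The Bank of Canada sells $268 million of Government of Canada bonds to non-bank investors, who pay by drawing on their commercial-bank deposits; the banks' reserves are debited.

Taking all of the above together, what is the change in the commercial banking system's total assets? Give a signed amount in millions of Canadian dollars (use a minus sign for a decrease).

-$1070 million

Bank of Canada balance sheet:
  Assets:      Securities −$765M, Foreign assets +$738M
  Liabilities: Bank reserves −$829M, Government deposits +$802M
Commercial banking system:
  Assets:      Reserves at CB −$829M, Securities +$497M, Foreign assets −$738M
  Liabilities: Checkable deposits −$1070M
Change in total bank assets = -$1070 million.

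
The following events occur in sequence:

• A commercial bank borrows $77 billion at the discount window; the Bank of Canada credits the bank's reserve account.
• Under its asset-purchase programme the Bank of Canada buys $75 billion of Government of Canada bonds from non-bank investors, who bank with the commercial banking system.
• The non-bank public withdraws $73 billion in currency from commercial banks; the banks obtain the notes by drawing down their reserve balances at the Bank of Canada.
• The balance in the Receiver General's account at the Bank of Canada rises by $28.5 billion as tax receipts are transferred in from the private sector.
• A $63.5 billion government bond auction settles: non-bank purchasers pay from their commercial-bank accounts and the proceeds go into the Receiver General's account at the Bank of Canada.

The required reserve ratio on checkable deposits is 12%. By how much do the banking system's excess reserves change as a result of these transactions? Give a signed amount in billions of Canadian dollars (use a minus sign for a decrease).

-$2.2 billion

Discount-window loan $77 billion: reserves +$77B, deposits 0.
Asset purchase (from non-banks) $75 billion: reserves +$75B, deposits +$75B.
Currency withdrawal $73 billion: reserves −$73B, deposits −$73B.
Government account inflow $28.5 billion: reserves −$28.5B, deposits −$28.5B.
Government account inflow $63.5 billion: reserves −$63.5B, deposits −$63.5B.
Totals: Δreserves = −$13B, Δdeposits = −$90B.
Δrequired reserves = 12% × −$90B = −$10.8B.
Δexcess reserves = Δreserves − Δrequired = −$13B − (−$10.8B) = -$2.2 billion.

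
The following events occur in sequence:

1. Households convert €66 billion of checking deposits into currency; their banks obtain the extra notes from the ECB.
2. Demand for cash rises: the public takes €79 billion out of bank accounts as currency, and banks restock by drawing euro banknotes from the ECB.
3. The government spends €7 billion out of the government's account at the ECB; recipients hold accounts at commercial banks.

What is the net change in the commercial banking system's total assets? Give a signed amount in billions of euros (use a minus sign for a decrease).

ECB balance sheet:
  Assets:      no change
  Liabilities: Bank reserves −€138B, Currency in circulation +€145B, Government deposits −€7B
Commercial banking system:
  Assets:      Reserves at CB −€138B
  Liabilities: Checkable deposits −€138B
Change in total bank assets = -€138 billion.

-€138 billion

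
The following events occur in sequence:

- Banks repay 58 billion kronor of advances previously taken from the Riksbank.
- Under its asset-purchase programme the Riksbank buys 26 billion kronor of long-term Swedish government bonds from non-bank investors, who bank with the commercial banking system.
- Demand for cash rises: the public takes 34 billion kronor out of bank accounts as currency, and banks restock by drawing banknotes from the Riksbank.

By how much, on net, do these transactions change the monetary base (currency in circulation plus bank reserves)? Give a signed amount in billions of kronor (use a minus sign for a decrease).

-32 billion

Riksbank balance sheet:
  Assets:      Securities +26B, Loans to banks −58B
  Liabilities: Bank reserves −66B, Currency in circulation +34B
Commercial banking system:
  Assets:      Reserves at CB −66B
  Liabilities: Checkable deposits −8B, Borrowings from CB −58B
Monetary base = currency + reserves: +34B + (−66B) = -32 billion.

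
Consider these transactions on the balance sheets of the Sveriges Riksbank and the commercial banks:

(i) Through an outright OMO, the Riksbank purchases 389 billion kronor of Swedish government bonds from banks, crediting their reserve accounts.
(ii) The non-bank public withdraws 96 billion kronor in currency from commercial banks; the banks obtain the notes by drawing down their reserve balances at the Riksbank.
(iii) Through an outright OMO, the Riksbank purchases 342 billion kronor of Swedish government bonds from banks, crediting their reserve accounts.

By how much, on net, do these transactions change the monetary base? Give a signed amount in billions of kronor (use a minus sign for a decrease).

+731 billion

Riksbank balance sheet:
  Assets:      Securities +731B
  Liabilities: Bank reserves +635B, Currency in circulation +96B
Commercial banking system:
  Assets:      Reserves at CB +635B, Securities −731B
  Liabilities: Checkable deposits −96B
Monetary base = currency + reserves: +96B + (+635B) = +731 billion.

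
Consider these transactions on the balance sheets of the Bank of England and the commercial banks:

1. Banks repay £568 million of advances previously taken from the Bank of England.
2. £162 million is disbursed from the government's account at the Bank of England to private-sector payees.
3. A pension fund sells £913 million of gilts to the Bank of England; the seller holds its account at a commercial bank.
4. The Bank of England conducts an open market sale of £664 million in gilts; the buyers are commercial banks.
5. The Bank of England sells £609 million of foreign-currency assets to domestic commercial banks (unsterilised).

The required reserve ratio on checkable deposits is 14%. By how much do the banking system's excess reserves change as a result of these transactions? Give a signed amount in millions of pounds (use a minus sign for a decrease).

-£916.5 million

Discount-window repayment £568 million: reserves −£568M, deposits 0.
Government spending £162 million: reserves +£162M, deposits +£162M.
Asset purchase (from non-banks) £913 million: reserves +£913M, deposits +£913M.
OMO sale (to banks) £664 million: reserves −£664M, deposits 0.
FX sale £609 million: reserves −£609M, deposits 0.
Totals: Δreserves = −£766M, Δdeposits = +£1075M.
Δrequired reserves = 14% × +£1075M = +£150.5M.
Δexcess reserves = Δreserves − Δrequired = −£766M − (+£150.5M) = -£916.5 million.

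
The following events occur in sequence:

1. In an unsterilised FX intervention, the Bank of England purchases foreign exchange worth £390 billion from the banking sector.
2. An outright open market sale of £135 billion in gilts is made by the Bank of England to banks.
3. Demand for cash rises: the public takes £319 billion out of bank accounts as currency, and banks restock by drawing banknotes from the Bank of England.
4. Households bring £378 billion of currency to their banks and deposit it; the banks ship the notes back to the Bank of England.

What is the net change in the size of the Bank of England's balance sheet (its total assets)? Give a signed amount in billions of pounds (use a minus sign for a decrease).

FX purchase £390 billion: a Bank of England asset is acquired → +£390B.
OMO sale (to banks) £135 billion: a Bank of England asset is shed → −£135B.
Currency withdrawal £319 billion: only the composition of liabilities changes → 0.
Currency deposit £378 billion: only the composition of liabilities changes → 0.
Net: 390 − 135 + 0 + 0 = +£255 billion.

+£255 billion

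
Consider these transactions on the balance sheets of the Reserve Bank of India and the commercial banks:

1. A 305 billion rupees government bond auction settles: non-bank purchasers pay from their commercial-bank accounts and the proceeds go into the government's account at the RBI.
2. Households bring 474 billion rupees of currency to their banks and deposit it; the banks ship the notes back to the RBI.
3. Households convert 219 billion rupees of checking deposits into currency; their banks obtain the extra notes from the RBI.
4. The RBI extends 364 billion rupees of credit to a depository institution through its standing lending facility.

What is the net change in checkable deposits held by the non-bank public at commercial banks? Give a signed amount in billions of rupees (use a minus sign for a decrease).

-50 billion

Government account inflow 305 billion rupees: non-bank counterparties' bank balances fall → −305B.
Currency deposit 474 billion rupees: non-bank counterparties' bank balances rise → +474B.
Currency withdrawal 219 billion rupees: non-bank counterparties' bank balances fall → −219B.
Discount-window loan 364 billion rupees: the counterparty is a bank, so public deposits are unchanged → 0.
Net: −305 + 474 − 219 + 0 = -50 billion.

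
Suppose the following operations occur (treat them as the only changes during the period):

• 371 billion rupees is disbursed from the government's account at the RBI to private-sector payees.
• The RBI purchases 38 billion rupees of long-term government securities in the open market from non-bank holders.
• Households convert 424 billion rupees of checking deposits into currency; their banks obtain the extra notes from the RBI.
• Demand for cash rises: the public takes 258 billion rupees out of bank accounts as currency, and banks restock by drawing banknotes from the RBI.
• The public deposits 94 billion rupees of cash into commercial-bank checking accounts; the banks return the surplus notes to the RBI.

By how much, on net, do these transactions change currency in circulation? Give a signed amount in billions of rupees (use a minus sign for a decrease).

+588 billion

Government spending 371 billion rupees: no currency enters or leaves circulation → 0.
Asset purchase (from non-banks) 38 billion rupees: no currency enters or leaves circulation → 0.
Currency withdrawal 424 billion rupees: notes leave the central bank → +424B.
Currency withdrawal 258 billion rupees: notes leave the central bank → +258B.
Currency deposit 94 billion rupees: notes return to the central bank → −94B.
Net: 0 + 0 + 424 + 258 − 94 = +588 billion.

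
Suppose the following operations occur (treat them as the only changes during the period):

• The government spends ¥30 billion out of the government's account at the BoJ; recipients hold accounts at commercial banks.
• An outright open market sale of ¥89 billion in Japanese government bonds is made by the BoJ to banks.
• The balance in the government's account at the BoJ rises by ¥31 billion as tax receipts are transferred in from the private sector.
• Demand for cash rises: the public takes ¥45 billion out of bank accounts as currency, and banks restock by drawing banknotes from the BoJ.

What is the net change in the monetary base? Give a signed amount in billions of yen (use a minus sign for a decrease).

-¥90 billion

Government spending ¥30 billion: a non-base liability converts back to reserves → +¥30B.
OMO sale (to banks) ¥89 billion: BoJ balance sheet contracts → −¥89B.
Government account inflow ¥31 billion: reserves shift to a non-base liability → −¥31B.
Currency withdrawal ¥45 billion: just a shift between currency and reserves — both are base money → 0.
Net: 30 − 89 − 31 + 0 = -¥90 billion.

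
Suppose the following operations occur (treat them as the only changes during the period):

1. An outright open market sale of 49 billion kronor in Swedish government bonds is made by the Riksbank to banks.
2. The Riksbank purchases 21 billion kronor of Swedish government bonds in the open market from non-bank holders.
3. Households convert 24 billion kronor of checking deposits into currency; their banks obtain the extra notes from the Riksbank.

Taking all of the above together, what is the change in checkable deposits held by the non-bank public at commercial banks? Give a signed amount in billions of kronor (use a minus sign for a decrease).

OMO sale (to banks) 49 billion kronor: the counterparty is a bank, so public deposits are unchanged → 0.
Asset purchase (from non-banks) 21 billion kronor: non-bank counterparties' bank balances rise → +21B.
Currency withdrawal 24 billion kronor: non-bank counterparties' bank balances fall → −24B.
Net: 0 + 21 − 24 = -3 billion.

-3 billion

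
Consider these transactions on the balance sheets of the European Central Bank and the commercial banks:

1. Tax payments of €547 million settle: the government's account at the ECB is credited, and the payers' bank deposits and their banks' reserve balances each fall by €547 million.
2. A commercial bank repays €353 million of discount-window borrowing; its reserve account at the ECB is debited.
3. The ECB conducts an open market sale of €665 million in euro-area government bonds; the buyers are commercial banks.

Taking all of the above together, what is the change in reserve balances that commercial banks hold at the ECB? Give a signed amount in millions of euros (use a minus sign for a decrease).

Government account inflow €547 million: funds move from bank reserves into the government account → −€547M.
Discount-window repayment €353 million: repayment is debited from reserves → −€353M.
OMO sale (to banks) €665 million: the buying banks pay out of their reserve balances → −€665M.
Net: −547 − 353 − 665 = -€1565 million.

-€1565 million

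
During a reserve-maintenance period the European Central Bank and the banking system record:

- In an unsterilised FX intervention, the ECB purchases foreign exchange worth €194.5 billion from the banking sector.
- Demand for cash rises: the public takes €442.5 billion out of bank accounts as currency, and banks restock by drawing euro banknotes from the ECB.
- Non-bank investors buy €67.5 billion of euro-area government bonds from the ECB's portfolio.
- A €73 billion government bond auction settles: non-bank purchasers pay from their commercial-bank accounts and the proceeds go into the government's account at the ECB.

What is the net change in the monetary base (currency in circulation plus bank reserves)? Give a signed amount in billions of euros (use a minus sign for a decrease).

+€54 billion

ECB balance sheet:
  Assets:      Securities −€67.5B, Foreign assets +€194.5B
  Liabilities: Bank reserves −€388.5B, Currency in circulation +€442.5B, Government deposits +€73B
Commercial banking system:
  Assets:      Reserves at CB −€388.5B, Foreign assets −€194.5B
  Liabilities: Checkable deposits −€583B
Monetary base = currency + reserves: +€442.5B + (−€388.5B) = +€54 billion.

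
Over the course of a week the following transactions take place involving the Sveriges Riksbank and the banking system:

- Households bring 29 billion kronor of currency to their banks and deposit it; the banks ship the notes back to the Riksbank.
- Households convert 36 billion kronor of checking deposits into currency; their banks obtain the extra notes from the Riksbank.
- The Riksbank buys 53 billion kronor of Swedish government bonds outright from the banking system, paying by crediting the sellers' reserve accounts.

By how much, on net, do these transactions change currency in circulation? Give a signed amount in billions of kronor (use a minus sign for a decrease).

+7 billion

Riksbank balance sheet:
  Assets:      Securities +53B
  Liabilities: Bank reserves +46B, Currency in circulation +7B
Commercial banking system:
  Assets:      Reserves at CB +46B, Securities −53B
  Liabilities: Checkable deposits −7B
So the change in currency in circulation is +7 billion.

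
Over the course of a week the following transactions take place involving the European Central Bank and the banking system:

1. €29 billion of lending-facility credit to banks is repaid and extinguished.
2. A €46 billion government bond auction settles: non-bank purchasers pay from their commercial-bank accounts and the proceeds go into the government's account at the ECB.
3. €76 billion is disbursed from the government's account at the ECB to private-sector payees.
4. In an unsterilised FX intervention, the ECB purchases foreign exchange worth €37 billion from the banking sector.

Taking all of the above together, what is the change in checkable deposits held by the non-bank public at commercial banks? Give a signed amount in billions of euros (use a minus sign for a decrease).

Discount-window repayment €29 billion: the counterparty is a bank, so public deposits are unchanged → 0.
Government account inflow €46 billion: non-bank counterparties' bank balances fall → −€46B.
Government spending €76 billion: non-bank counterparties' bank balances rise → +€76B.
FX purchase €37 billion: the counterparty is a bank, so public deposits are unchanged → 0.
Net: 0 − 46 + 76 + 0 = +€30 billion.

+€30 billion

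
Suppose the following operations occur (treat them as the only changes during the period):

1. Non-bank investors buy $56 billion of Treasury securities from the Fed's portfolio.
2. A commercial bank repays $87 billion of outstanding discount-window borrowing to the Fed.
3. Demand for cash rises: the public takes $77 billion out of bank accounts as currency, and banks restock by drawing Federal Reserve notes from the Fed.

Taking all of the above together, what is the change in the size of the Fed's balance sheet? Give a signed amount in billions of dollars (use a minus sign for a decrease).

Asset sale (to non-banks) $56 billion: a Fed asset is shed → −$56B.
Discount-window repayment $87 billion: a Fed asset is shed → −$87B.
Currency withdrawal $77 billion: only the composition of liabilities changes → 0.
Net: −56 − 87 + 0 = -$143 billion.

-$143 billion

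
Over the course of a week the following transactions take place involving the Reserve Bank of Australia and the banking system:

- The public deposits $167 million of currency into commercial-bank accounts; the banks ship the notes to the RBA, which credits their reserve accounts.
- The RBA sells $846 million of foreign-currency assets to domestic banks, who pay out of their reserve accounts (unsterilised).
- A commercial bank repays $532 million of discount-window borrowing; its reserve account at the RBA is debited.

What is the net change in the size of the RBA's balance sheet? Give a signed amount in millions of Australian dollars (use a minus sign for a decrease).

Currency deposit $167 million: only the composition of liabilities changes → 0.
FX sale $846 million: an RBA asset is shed → −$846M.
Discount-window repayment $532 million: an RBA asset is shed → −$532M.
Net: 0 − 846 − 532 = -$1378 million.

-$1378 million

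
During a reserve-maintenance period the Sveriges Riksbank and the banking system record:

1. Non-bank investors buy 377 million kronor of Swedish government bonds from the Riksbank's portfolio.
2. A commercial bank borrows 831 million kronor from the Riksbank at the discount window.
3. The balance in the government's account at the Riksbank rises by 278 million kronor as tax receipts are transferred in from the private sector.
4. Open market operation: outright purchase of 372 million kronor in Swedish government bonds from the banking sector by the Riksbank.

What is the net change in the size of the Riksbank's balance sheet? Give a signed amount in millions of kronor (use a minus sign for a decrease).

+826 million

Asset sale (to non-banks) 377 million kronor: a Riksbank asset is shed → −377M.
Discount-window loan 831 million kronor: a Riksbank asset is acquired → +831M.
Government account inflow 278 million kronor: only the composition of liabilities changes → 0.
OMO purchase (from banks) 372 million kronor: a Riksbank asset is acquired → +372M.
Net: −377 + 831 + 0 + 372 = +826 million.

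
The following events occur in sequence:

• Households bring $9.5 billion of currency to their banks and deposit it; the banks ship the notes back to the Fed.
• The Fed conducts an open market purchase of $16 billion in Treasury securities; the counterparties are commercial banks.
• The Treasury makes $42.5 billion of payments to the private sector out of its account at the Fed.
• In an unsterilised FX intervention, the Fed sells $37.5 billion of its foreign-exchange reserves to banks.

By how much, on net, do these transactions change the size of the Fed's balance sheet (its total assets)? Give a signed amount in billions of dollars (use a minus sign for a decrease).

-$21.5 billion

Fed balance sheet:
  Assets:      Securities +$16B, Foreign assets −$37.5B
  Liabilities: Bank reserves +$30.5B, Currency in circulation −$9.5B, Government deposits −$42.5B
Commercial banking system:
  Assets:      Reserves at CB +$30.5B, Securities −$16B, Foreign assets +$37.5B
  Liabilities: Checkable deposits +$52B
Change in total Fed assets = -$21.5 billion.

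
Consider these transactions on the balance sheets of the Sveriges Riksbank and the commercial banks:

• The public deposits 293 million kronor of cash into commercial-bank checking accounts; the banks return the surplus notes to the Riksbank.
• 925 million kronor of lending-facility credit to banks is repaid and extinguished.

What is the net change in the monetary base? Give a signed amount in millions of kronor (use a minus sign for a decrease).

Riksbank balance sheet:
  Assets:      Loans to banks −925M
  Liabilities: Bank reserves −632M, Currency in circulation −293M
Monetary base = currency + reserves: −293M + (−632M) = -925 million.

-925 million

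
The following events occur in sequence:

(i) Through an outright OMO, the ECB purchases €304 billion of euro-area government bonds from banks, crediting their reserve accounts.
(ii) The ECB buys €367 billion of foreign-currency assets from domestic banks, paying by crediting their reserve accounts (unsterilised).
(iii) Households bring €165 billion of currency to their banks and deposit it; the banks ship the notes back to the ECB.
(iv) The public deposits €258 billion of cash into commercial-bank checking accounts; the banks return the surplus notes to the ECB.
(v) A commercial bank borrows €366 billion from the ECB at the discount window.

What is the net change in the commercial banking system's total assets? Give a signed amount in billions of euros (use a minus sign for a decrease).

+€789 billion

OMO purchase (from banks) €304 billion: just an asset swap on bank balance sheets → 0.
FX purchase €367 billion: just an asset swap on bank balance sheets → 0.
Currency deposit €165 billion: bank balance sheets expand → +€165B.
Currency deposit €258 billion: bank balance sheets expand → +€258B.
Discount-window loan €366 billion: bank balance sheets expand → +€366B.
Net: 0 + 0 + 165 + 258 + 366 = +€789 billion.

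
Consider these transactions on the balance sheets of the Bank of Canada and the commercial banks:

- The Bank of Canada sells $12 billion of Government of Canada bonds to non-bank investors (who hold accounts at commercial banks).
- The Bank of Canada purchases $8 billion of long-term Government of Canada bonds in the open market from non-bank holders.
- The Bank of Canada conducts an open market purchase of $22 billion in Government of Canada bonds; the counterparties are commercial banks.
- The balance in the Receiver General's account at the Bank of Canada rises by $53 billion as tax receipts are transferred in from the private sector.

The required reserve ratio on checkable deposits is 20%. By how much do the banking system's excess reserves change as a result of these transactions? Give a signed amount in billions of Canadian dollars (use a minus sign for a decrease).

Asset sale (to non-banks) $12 billion: reserves −$12B, deposits −$12B.
Asset purchase (from non-banks) $8 billion: reserves +$8B, deposits +$8B.
OMO purchase (from banks) $22 billion: reserves +$22B, deposits 0.
Government account inflow $53 billion: reserves −$53B, deposits −$53B.
Totals: Δreserves = −$35B, Δdeposits = −$57B.
Δrequired reserves = 20% × −$57B = −$11.4B.
Δexcess reserves = Δreserves − Δrequired = −$35B − (−$11.4B) = -$23.6 billion.

-$23.6 billion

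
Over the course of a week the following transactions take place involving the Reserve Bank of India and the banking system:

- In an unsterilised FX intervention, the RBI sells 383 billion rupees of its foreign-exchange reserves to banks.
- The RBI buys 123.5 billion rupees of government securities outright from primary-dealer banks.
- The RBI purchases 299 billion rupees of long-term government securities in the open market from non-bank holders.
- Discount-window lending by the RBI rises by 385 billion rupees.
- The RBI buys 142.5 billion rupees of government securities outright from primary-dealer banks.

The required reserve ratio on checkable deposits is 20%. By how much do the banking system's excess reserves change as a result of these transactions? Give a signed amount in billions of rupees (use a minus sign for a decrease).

+507.2 billion

FX sale 383 billion rupees: reserves −383B, deposits 0.
OMO purchase (from banks) 123.5 billion rupees: reserves +123.5B, deposits 0.
Asset purchase (from non-banks) 299 billion rupees: reserves +299B, deposits +299B.
Discount-window loan 385 billion rupees: reserves +385B, deposits 0.
OMO purchase (from banks) 142.5 billion rupees: reserves +142.5B, deposits 0.
Totals: Δreserves = +567B, Δdeposits = +299B.
Δrequired reserves = 20% × +299B = +59.8B.
Δexcess reserves = Δreserves − Δrequired = +567B − (+59.8B) = +507.2 billion.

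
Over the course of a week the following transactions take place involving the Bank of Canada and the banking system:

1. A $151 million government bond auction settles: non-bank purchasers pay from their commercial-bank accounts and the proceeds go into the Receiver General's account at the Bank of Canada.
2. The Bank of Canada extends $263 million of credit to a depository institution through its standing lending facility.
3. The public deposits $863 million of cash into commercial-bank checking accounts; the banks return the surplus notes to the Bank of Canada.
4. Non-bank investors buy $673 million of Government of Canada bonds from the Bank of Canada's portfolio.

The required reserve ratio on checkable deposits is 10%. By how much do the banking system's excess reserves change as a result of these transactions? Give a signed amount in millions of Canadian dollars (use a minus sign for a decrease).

+$298.1 million

Government account inflow $151 million: reserves −$151M, deposits −$151M.
Discount-window loan $263 million: reserves +$263M, deposits 0.
Currency deposit $863 million: reserves +$863M, deposits +$863M.
Asset sale (to non-banks) $673 million: reserves −$673M, deposits −$673M.
Totals: Δreserves = +$302M, Δdeposits = +$39M.
Δrequired reserves = 10% × +$39M = +$3.9M.
Δexcess reserves = Δreserves − Δrequired = +$302M − (+$3.9M) = +$298.1 million.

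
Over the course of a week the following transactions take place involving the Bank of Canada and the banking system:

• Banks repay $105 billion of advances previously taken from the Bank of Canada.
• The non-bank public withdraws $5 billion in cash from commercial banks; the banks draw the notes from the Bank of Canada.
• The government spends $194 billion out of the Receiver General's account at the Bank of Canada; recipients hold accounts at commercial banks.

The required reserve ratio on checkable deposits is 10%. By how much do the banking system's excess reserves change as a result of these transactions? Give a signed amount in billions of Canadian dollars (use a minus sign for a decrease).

Discount-window repayment $105 billion: reserves −$105B, deposits 0.
Currency withdrawal $5 billion: reserves −$5B, deposits −$5B.
Government spending $194 billion: reserves +$194B, deposits +$194B.
Totals: Δreserves = +$84B, Δdeposits = +$189B.
Δrequired reserves = 10% × +$189B = +$18.9B.
Δexcess reserves = Δreserves − Δrequired = +$84B − (+$18.9B) = +$65.1 billion.

+$65.1 billion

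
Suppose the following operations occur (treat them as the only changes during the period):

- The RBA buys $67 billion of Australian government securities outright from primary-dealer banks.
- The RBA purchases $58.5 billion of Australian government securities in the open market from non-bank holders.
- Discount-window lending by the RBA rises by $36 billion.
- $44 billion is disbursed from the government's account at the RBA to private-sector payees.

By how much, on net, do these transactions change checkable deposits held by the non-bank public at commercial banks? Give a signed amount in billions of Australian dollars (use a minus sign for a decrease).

RBA balance sheet:
  Assets:      Securities +$125.5B, Loans to banks +$36B
  Liabilities: Bank reserves +$205.5B, Government deposits −$44B
Commercial banking system:
  Assets:      Reserves at CB +$205.5B, Securities −$67B
  Liabilities: Checkable deposits +$102.5B, Borrowings from CB +$36B
So the change in checkable deposits held by the non-bank public at commercial banks is +$102.5 billion.

+$102.5 billion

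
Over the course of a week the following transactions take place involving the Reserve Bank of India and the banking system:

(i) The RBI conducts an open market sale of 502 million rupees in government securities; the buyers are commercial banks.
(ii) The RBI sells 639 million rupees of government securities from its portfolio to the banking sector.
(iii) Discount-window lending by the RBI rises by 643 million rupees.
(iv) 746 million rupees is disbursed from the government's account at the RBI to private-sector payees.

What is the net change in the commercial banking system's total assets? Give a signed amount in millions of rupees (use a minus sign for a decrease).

+1389 million

RBI balance sheet:
  Assets:      Securities −1141M, Loans to banks +643M
  Liabilities: Bank reserves +248M, Government deposits −746M
Commercial banking system:
  Assets:      Reserves at CB +248M, Securities +1141M
  Liabilities: Checkable deposits +746M, Borrowings from CB +643M
Change in total bank assets = +1389 million.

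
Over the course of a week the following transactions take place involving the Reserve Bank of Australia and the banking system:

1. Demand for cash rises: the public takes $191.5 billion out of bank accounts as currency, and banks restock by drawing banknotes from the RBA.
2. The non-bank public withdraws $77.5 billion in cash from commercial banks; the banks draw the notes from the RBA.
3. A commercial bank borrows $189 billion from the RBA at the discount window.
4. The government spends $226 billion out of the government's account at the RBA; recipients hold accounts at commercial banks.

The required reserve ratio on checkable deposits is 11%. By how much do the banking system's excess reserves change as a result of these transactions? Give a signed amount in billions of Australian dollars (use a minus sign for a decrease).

Currency withdrawal $191.5 billion: reserves −$191.5B, deposits −$191.5B.
Currency withdrawal $77.5 billion: reserves −$77.5B, deposits −$77.5B.
Discount-window loan $189 billion: reserves +$189B, deposits 0.
Government spending $226 billion: reserves +$226B, deposits +$226B.
Totals: Δreserves = +$146B, Δdeposits = −$43B.
Δrequired reserves = 11% × −$43B = −$4.73B.
Δexcess reserves = Δreserves − Δrequired = +$146B − (−$4.73B) = +$150.73 billion.

+$150.73 billion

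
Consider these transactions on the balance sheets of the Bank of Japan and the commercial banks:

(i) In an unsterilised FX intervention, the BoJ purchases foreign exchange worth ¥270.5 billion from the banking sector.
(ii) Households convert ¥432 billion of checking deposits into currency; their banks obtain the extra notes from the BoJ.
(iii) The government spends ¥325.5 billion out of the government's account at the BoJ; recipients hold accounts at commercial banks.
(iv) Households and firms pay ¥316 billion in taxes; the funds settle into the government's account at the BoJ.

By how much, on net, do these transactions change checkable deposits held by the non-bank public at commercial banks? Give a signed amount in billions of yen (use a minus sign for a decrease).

-¥422.5 billion

FX purchase ¥270.5 billion: the counterparty is a bank, so public deposits are unchanged → 0.
Currency withdrawal ¥432 billion: non-bank counterparties' bank balances fall → −¥432B.
Government spending ¥325.5 billion: non-bank counterparties' bank balances rise → +¥325.5B.
Government account inflow ¥316 billion: non-bank counterparties' bank balances fall → −¥316B.
Net: 0 − 432 + 325.5 − 316 = -¥422.5 billion.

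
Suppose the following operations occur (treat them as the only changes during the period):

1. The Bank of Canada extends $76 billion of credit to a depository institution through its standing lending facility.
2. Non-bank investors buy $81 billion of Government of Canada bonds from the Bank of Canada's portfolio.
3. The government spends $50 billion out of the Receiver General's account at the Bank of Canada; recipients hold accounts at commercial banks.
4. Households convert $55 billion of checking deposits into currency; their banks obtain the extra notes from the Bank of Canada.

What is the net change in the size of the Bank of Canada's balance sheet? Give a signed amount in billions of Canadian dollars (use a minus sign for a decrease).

-$5 billion

Bank of Canada balance sheet:
  Assets:      Securities −$81B, Loans to banks +$76B
  Liabilities: Bank reserves −$10B, Currency in circulation +$55B, Government deposits −$50B
Commercial banking system:
  Assets:      Reserves at CB −$10B
  Liabilities: Checkable deposits −$86B, Borrowings from CB +$76B
Change in total Bank of Canada assets = -$5 billion.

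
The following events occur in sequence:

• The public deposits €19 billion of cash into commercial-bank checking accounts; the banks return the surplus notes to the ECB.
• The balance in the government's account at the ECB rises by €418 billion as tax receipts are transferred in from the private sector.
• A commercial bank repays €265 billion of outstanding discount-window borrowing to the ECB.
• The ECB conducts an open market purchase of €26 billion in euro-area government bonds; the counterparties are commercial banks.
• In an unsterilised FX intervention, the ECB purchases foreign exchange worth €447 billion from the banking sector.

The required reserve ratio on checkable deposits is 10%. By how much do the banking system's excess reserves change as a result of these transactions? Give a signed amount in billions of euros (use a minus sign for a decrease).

Currency deposit €19 billion: reserves +€19B, deposits +€19B.
Government account inflow €418 billion: reserves −€418B, deposits −€418B.
Discount-window repayment €265 billion: reserves −€265B, deposits 0.
OMO purchase (from banks) €26 billion: reserves +€26B, deposits 0.
FX purchase €447 billion: reserves +€447B, deposits 0.
Totals: Δreserves = −€191B, Δdeposits = −€399B.
Δrequired reserves = 10% × −€399B = −€39.9B.
Δexcess reserves = Δreserves − Δrequired = −€191B − (−€39.9B) = -€151.1 billion.

-€151.1 billion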